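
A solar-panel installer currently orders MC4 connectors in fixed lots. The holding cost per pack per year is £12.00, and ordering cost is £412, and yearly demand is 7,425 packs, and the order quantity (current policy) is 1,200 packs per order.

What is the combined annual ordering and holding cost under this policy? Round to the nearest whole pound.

Orders/yr = 7,425/1,200 = 6.188; ordering cost = 6.188 × £412 = £2,549.25
Average inventory = 1,200/2 = 600; holding cost = 600 × £12 = £7,200.00
Total = £2,549.25 + £7,200.00 = £9,749.25

£9,749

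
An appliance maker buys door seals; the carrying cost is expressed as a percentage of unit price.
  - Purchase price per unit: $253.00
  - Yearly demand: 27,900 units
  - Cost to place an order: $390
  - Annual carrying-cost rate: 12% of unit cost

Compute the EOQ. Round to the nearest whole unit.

Holding cost per unit per year: H = 12% × $253 = $30.3600
Q* = √(2·D·S / H) = √(2·27,900·390 / 30.36) = √716,798.4 ≈ 846.64

847 units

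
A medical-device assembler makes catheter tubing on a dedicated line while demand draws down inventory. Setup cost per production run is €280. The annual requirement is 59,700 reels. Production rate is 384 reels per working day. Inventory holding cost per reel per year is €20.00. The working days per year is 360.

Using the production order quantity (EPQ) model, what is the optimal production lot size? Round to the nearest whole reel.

1,715 reels

d = 59,700/360 = 165.8333 reels/day;  effective holding cost H(1 − d/p) = 20·(1 − 165.8333/384) = 11.36285
Q* = √(2DS / H_eff) = √(2·59,700·280 / 11.36285) ≈ 1,715.29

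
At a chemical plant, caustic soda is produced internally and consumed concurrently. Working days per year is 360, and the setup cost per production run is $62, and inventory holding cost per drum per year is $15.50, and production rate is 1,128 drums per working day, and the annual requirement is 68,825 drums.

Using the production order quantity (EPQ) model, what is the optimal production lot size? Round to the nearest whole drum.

814 drums

Daily demand d = 68,825/360 = 191.181; p = 1128; 1 − d/p = 0.83051
EPQ = √(2DS / (H(1 − d/p)))
    = √(2 × 68,825 × 62 / (15.5 × 0.83051)) ≈ 814.23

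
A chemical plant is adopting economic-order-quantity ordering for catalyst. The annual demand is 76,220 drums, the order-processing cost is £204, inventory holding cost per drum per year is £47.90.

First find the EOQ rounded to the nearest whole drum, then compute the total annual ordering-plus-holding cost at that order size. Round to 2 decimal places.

£38,595.11

Optimal lot size Q* = (2 × 76,220 × £204 / £47.9)^½ ≈ 805.74 → Q = 806 drums
Ordering: D/Q × S = 76,220/806 × £204 = £19,291.41
Holding:  Q/2 × H = 806/2 × £47.9 = £19,303.70
Total = £19,291.41 + £19,303.70 = £38,595.11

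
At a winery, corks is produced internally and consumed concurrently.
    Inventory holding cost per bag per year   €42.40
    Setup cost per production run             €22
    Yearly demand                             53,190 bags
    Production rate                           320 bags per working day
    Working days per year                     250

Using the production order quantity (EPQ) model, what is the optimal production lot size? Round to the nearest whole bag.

406 bags

Daily demand d = 53,190/250 = 212.760; p = 320; 1 − d/p = 0.33513
EPQ = √(2DS / (H(1 − d/p)))
    = √(2 × 53,190 × 22 / (42.4 × 0.33513)) ≈ 405.84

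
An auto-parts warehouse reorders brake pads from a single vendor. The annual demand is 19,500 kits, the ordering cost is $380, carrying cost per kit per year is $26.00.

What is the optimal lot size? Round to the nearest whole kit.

2DS/H = 2·19,500·380/26 = 570,000.00
EOQ = √570,000.00 ≈ 754.98

755 kits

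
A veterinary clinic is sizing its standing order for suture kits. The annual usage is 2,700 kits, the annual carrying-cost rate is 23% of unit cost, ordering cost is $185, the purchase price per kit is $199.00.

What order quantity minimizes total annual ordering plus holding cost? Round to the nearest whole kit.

H = i·C = 0.23 × $199 = $45.7700 per kit-year
Q* = √(2·D·S / H) = √(2·2,700·185 / 45.77) = √21,826.5 ≈ 147.74

148 kits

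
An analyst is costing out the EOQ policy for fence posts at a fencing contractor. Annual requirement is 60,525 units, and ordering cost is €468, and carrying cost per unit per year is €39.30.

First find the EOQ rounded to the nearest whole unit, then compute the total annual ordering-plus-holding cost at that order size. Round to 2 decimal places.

€47,184.75

Q* = √(2·D·S / H) = √(2·60,525·468 / 39.3) = √1,441,511.5 ≈ 1,200.63 → Q = 1,201 units
Orders/yr = 60,525/1,201 = 50.396; ordering cost = 50.396 × €468 = €23,585.10
Average inventory = 1,201/2 = 600.5; holding cost = 600.5 × €39.3 = €23,599.65
Total = €23,585.10 + €23,599.65 = €47,184.75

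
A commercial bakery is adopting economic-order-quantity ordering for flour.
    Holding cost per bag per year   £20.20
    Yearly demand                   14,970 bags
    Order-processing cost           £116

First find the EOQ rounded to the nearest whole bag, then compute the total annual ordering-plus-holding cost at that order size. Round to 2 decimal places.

£8,375.89

2DS/H = 2·14,970·116/20.2 = 171,932.67
EOQ = √171,932.67 ≈ 414.65 → Q = 415 bags
Orders/yr = 14,970/415 = 36.072; ordering cost = 36.072 × £116 = £4,184.39
Average inventory = 415/2 = 207.5; holding cost = 207.5 × £20.2 = £4,191.50
Total = £4,184.39 + £4,191.50 = £8,375.89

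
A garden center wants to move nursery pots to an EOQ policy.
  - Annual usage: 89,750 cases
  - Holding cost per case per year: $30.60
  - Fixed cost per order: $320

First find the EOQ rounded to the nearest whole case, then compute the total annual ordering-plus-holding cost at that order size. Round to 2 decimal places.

$41,924.50

EOQ = √(2DS/H) = √(2 × 89,750 × 320 / 30.6)
    = √(1,877,124.18) ≈ 1,370.08 → Q = 1,370 cases
Ordering: D/Q × S = 89,750/1,370 × $320 = $20,963.50
Holding:  Q/2 × H = 1,370/2 × $30.6 = $20,961.00
Total = $20,963.50 + $20,961.00 = $41,924.50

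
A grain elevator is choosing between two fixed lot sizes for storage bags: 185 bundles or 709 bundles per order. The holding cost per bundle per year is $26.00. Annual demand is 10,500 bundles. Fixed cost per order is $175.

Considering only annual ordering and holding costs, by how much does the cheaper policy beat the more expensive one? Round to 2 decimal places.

Annual cost at Q: ordering D·S/Q plus holding Q·H/2.
TC(185) = (10,500/185)×175 + (185/2)×26 = $12,337.43
TC(709) = (10,500/709)×175 + (709/2)×26 = $11,808.68
|ΔTC| = |$12,337.43 − $11,808.68| = $528.75

$528.75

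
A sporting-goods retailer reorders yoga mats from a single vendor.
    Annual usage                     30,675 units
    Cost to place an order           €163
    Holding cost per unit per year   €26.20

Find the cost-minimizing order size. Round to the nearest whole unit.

618 units

Q* = √(2·D·S / H) = √(2·30,675·163 / 26.2) = √381,681.3 ≈ 617.80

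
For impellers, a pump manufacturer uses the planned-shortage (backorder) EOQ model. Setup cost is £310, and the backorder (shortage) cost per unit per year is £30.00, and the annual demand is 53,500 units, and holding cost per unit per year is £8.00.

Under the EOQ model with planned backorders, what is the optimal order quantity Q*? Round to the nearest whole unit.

Q* = √(2DS/H) · √((H + b)/b)
   = √(2 × 53,500 × 310 / 8) · √((8 + 30) / 30)
   = 2,036.234 × 1.1255 ≈ 2,291.71

2,292 units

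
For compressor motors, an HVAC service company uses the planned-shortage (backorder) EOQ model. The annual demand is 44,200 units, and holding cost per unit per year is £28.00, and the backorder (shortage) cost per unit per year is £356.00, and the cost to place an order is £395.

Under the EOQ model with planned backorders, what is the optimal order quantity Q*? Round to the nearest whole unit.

Basic EOQ = √(2·44,200·395/28) = 1,116.724
Backorder adjustment √((H+b)/b) = √((28+356)/356) = 1.0386
Q* = 1,116.724 × 1.0386 ≈ 1,159.81

1,160 units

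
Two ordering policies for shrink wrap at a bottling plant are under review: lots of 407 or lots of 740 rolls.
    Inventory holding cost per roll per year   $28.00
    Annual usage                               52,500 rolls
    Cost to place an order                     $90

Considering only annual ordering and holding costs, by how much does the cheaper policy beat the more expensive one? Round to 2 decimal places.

$562.20

Annual cost at Q: ordering D·S/Q plus holding Q·H/2.
TC(407) = (52,500/407)×90 + (407/2)×28 = $17,307.34
TC(740) = (52,500/740)×90 + (740/2)×28 = $16,745.14
Cheaper: Q = 740.  Difference = $562.20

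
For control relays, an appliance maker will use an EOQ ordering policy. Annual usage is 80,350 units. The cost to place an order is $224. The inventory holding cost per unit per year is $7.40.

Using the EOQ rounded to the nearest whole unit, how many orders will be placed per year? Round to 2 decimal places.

EOQ = √(2DS/H) = √(2 × 80,350 × 224 / 7.4)
    = √(4,864,432.43) ≈ 2,205.55 → Q = 2,206
Orders per year = D/Q = 80,350 / 2,206 = 36.423

36.42 orders per year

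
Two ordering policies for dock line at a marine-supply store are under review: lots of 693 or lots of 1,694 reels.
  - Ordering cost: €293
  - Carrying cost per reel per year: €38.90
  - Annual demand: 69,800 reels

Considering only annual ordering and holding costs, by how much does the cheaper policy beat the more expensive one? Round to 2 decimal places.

€2,030.90

For each Q, cost = (D/Q)·S + (Q/2)·H.
TC(693) = (69,800/693)×293 + (693/2)×38.9 = €42,990.25
TC(1,694) = (69,800/1,694)×293 + (1,694/2)×38.9 = €45,021.15
Lots of 693 are cheaper by €2,030.90.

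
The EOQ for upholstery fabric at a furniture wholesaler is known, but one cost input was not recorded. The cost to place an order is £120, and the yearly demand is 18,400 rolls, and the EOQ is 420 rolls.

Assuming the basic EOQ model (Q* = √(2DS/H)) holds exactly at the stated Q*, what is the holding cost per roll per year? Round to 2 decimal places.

From Q* = √(2DS/H) ⇒ Q*² = 2DS/H.
H = 2DS / Q² = 2 × 18,400 × 120 / 420² = 25.0340

£25.03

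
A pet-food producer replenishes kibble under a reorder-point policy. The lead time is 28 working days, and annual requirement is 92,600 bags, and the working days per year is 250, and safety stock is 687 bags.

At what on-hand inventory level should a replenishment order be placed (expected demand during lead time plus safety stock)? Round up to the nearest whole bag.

Daily demand d = 92,600 / 250 = 370.400 bags/day
Demand during lead time = 370.400 × 28 = 10,371.20
Reorder point = 10,371.20 + 687 = 11,058.20 → round up

11,059 bags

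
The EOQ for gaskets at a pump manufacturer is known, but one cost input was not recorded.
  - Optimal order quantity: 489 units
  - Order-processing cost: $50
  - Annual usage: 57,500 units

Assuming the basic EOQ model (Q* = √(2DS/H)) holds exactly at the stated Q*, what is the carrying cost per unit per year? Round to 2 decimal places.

$24.05

EOQ relation: Q² = 2DS/H, so rearrange for the unknown.
H = 2DS / Q² = 2 × 57,500 × 50 / 489² = 24.0464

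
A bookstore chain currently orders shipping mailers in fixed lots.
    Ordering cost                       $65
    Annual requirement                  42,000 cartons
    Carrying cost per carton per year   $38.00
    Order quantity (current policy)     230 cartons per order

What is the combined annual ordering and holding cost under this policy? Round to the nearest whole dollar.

$16,240

Annual ordering cost = (D/Q)·S = (42,000/230) × 65 = $11,869.57
Annual holding cost  = (Q/2)·H = (230/2) × 38 = $4,370.00
Total = $11,869.57 + $4,370.00 = $16,239.57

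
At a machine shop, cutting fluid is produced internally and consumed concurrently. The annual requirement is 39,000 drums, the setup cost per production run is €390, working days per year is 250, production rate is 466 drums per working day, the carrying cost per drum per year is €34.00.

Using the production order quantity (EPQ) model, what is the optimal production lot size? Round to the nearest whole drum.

1,160 drums

d = 39,000/250 = 156.0000 drums/day;  effective holding cost H(1 − d/p) = 34·(1 − 156.0000/466) = 22.61803
Q* = √(2DS / H_eff) = √(2·39,000·390 / 22.61803) ≈ 1,159.72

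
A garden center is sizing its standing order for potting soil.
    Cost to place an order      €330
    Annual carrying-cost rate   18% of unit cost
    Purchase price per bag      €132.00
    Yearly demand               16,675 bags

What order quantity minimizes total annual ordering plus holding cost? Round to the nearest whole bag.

H = i·C = 0.18 × €132 = €23.7600 per bag-year
Q* = √(2·D·S / H) = √(2·16,675·330 / 23.76) = √463,194.4 ≈ 680.58

681 bags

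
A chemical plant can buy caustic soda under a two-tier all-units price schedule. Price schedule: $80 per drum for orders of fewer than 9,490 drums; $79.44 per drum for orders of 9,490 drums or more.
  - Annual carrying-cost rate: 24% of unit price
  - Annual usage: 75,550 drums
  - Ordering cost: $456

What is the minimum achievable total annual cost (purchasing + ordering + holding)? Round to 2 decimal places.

$6,080,371.84

H₁ = 24%×$80 = $19.2000;  H₂ = 24%×$79.44 = $19.0656
EOQ₁ = √(2×75,550×456/19.2000) = 1,894.37  (< 9,490, feasible at tier 1)
EOQ₂ = √(2×75,550×456/19.0656) = 1,901.03  (< 9,490 → use Q = 9,490 at tier-2 price)
TC(tier 1 (EOQ₁), Q≈1,894.4) = $6,080,371.84
TC(tier 2, Q≈9,490.0) = $6,095,788.49
Minimum at tier 1 (EOQ₁): $6,080,371.84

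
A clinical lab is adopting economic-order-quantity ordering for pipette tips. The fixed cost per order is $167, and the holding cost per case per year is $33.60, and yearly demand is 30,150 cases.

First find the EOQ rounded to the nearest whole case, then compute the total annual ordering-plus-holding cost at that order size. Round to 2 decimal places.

$18,394.44

2DS/H = 2·30,150·167/33.6 = 299,705.36
EOQ = √299,705.36 ≈ 547.45 → Q = 547 cases
Annual ordering cost = (D/Q)·S = (30,150/547) × 167 = $9,204.84
Annual holding cost  = (Q/2)·H = (547/2) × 33.6 = $9,189.60
Total = $9,204.84 + $9,189.60 = $18,394.44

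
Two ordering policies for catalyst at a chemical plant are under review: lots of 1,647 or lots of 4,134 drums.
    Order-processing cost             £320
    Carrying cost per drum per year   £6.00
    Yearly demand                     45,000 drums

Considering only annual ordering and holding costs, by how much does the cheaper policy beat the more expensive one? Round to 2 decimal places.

£2,201.14

For each Q, cost = (D/Q)·S + (Q/2)·H.
TC(1,647) = (45,000/1,647)×320 + (1,647/2)×6 = £13,684.17
TC(4,134) = (45,000/4,134)×320 + (4,134/2)×6 = £15,885.31
Lots of 1,647 are cheaper by £2,201.14.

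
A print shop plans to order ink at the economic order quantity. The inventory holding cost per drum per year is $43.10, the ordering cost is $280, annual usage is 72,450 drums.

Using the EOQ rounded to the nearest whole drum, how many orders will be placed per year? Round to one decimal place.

74.7 orders per year

Optimal lot size Q* = (2 × 72,450 × $280 / $43.1)^½ ≈ 970.23 → Q = 970
N = D/Q = 72,450/970 ≈ 74.691 orders/yr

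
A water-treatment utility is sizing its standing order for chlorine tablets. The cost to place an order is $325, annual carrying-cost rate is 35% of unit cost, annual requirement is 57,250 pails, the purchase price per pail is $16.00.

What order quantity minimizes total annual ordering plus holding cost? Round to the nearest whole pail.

2,578 pails

Carrying cost H = $16 × 35% = $5.6000/pail/yr
EOQ = √(2DS/H) = √(2 × 57,250 × 325 / 5.6)
    = √(6,645,089.29) ≈ 2,577.81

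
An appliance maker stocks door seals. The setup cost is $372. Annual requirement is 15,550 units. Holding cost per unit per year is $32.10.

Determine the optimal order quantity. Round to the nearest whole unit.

Q* = √(2·D·S / H) = √(2·15,550·372 / 32.1) = √360,411.2 ≈ 600.34

600 units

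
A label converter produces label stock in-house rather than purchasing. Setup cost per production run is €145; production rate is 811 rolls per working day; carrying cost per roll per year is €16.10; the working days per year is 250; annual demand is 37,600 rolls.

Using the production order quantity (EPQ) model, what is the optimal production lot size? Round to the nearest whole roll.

Daily demand d = 37,600/250 = 150.400; p = 811; 1 − d/p = 0.81455
EPQ = √(2DS / (H(1 − d/p)))
    = √(2 × 37,600 × 145 / (16.1 × 0.81455)) ≈ 911.85

912 rolls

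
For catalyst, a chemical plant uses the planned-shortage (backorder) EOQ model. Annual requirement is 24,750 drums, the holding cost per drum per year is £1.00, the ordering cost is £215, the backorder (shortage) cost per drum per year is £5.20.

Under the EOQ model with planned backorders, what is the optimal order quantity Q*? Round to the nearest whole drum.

3,562 drums

Q* = √(2DS/H) · √((H + b)/b)
   = √(2 × 24,750 × 215 / 1) · √((1 + 5.2) / 5.2)
   = 3,262.284 × 1.0919 ≈ 3,562.18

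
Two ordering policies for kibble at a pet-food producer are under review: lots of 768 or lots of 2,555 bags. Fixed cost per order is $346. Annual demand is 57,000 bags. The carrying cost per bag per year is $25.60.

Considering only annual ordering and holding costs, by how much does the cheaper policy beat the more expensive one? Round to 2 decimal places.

$4,912.89

TC(Q) = (D/Q)S + (Q/2)H
TC(768) = (57,000/768)×346 + (768/2)×25.6 = $35,510.09
TC(2,555) = (57,000/2,555)×346 + (2,555/2)×25.6 = $40,422.98
|ΔTC| = |$35,510.09 − $40,422.98| = $4,912.89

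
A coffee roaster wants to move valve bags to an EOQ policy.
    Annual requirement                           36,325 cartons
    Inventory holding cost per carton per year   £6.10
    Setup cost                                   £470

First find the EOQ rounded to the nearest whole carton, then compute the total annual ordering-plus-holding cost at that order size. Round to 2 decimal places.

EOQ = √(2DS/H) = √(2 × 36,325 × 470 / 6.1)
    = √(5,597,622.95) ≈ 2,365.93 → Q = 2,366 cartons
Annual ordering cost = (D/Q)·S = (36,325/2,366) × 470 = £7,215.87
Annual holding cost  = (Q/2)·H = (2,366/2) × 6.1 = £7,216.30
Total = £7,215.87 + £7,216.30 = £14,432.17

£14,432.17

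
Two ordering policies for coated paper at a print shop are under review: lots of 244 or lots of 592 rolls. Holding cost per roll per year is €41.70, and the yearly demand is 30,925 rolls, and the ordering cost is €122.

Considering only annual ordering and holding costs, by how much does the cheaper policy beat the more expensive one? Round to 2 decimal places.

Annual cost at Q: ordering D·S/Q plus holding Q·H/2.
TC(244) = (30,925/244)×122 + (244/2)×41.7 = €20,549.90
TC(592) = (30,925/592)×122 + (592/2)×41.7 = €18,716.26
Cheaper: Q = 592.  Difference = €1,833.64

€1,833.64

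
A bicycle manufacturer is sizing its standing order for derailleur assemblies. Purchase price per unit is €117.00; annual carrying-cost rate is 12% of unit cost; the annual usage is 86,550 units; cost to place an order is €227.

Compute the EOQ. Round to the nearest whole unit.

Carrying cost H = €117 × 12% = €14.0400/unit/yr
EOQ = √(2DS/H) = √(2 × 86,550 × 227 / 14.04)
    = √(2,798,696.58) ≈ 1,672.93

1,673 units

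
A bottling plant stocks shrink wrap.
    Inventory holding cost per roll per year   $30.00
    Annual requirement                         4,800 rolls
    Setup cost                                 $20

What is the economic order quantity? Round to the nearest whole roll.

Q* = √(2·D·S / H) = √(2·4,800·20 / 30) = √6,400.0 ≈ 80.00

80 rolls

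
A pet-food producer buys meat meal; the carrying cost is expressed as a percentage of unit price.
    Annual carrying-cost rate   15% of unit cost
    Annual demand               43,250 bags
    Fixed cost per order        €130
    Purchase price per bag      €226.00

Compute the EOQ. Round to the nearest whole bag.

Holding cost per bag per year: H = 15% × €226 = €33.9000
2DS/H = 2·43,250·130/33.9 = 331,710.91
EOQ = √331,710.91 ≈ 575.94

576 bags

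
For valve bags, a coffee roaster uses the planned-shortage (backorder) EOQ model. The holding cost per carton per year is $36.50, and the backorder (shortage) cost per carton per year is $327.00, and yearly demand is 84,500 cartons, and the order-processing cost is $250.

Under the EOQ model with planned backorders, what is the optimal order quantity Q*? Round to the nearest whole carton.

Q* = √(2DS/H) · √((H + b)/b)
   = √(2 × 84,500 × 250 / 36.5) · √((36.5 + 327) / 327)
   = 1,075.888 × 1.0543 ≈ 1,134.35

1,134 cartons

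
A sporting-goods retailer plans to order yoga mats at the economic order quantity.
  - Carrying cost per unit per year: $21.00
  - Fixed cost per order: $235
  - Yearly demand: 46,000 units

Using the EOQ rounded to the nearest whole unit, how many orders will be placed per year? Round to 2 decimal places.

45.32 orders per year

Q* = √(2·D·S / H) = √(2·46,000·235 / 21) = √1,029,523.8 ≈ 1,014.65 → Q = 1,015
Orders per year = D/Q = 46,000 / 1,015 = 45.320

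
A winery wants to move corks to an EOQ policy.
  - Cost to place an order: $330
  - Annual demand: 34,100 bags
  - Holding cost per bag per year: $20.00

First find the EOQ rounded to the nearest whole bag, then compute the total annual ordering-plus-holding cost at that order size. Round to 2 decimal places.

$21,216.03

Optimal lot size Q* = (2 × 34,100 × $330 / $20)^½ ≈ 1,060.80 → Q = 1,061 bags
Annual ordering cost = (D/Q)·S = (34,100/1,061) × 330 = $10,606.03
Annual holding cost  = (Q/2)·H = (1,061/2) × 20 = $10,610.00
Total = $10,606.03 + $10,610.00 = $21,216.03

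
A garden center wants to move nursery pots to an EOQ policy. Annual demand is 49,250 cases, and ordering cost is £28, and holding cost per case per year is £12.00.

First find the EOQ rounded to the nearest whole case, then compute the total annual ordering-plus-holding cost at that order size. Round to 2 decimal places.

£5,752.91

2DS/H = 2·49,250·28/12 = 229,833.33
EOQ = √229,833.33 ≈ 479.41 → Q = 479 cases
Orders/yr = 49,250/479 = 102.818; ordering cost = 102.818 × £28 = £2,878.91
Average inventory = 479/2 = 239.5; holding cost = 239.5 × £12 = £2,874.00
Total = £2,878.91 + £2,874.00 = £5,752.91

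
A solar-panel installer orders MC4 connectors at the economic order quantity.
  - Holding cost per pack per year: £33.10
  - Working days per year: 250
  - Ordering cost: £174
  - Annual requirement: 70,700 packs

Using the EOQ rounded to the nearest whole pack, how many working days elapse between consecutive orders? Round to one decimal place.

3.0 days

Q* = √(2·D·S / H) = √(2·70,700·174 / 33.1) = √743,311.2 ≈ 862.15 → Q = 862 packs
T = Q/D × 250 days = 862/70,700 × 250 = 3.048 days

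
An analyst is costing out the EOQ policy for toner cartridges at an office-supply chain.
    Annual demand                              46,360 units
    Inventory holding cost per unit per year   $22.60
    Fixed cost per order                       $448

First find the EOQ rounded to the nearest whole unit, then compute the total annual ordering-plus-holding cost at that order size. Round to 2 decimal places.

Optimal lot size Q* = (2 × 46,360 × $448 / $22.6)^½ ≈ 1,355.72 → Q = 1,356 units
Orders/yr = 46,360/1,356 = 34.189; ordering cost = 34.189 × $448 = $15,316.58
Average inventory = 1,356/2 = 678; holding cost = 678 × $22.6 = $15,322.80
Total = $15,316.58 + $15,322.80 = $30,639.38

$30,639.38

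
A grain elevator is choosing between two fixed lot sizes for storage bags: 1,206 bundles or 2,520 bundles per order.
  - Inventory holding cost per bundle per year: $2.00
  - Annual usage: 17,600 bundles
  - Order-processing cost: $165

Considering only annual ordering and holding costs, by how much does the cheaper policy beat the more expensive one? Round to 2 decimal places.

$58.42

Annual cost at Q: ordering D·S/Q plus holding Q·H/2.
TC(1,206) = (17,600/1,206)×165 + (1,206/2)×2 = $3,613.96
TC(2,520) = (17,600/2,520)×165 + (2,520/2)×2 = $3,672.38
Cheaper: Q = 1,206.  Difference = $58.42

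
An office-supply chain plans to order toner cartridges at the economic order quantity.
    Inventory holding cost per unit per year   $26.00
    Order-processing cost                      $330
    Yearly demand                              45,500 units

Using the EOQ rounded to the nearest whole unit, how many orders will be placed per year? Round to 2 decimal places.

42.33 orders per year

2DS/H = 2·45,500·330/26 = 1,155,000.00
EOQ = √1,155,000.00 ≈ 1,074.71 → Q = 1,075
Orders per year = D/Q = 45,500 / 1,075 = 42.326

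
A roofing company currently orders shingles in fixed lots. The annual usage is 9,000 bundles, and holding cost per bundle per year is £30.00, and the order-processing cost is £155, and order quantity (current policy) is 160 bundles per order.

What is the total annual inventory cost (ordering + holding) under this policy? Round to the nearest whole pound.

Orders/yr = 9,000/160 = 56.250; ordering cost = 56.250 × £155 = £8,718.75
Average inventory = 160/2 = 80; holding cost = 80 × £30 = £2,400.00
Total = £8,718.75 + £2,400.00 = £11,118.75

£11,119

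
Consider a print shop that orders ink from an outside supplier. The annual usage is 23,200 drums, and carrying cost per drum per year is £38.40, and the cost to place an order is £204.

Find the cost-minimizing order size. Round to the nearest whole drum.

496 drums

2DS/H = 2·23,200·204/38.4 = 246,500.00
EOQ = √246,500.00 ≈ 496.49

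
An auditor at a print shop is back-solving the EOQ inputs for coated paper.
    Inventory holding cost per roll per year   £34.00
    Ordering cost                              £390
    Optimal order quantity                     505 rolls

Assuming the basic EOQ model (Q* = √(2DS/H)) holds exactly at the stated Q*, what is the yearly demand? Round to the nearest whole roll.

11,116 rolls per year

Since Q* = (2DS/H)^½, squaring gives Q*²·H = 2DS.
D = Q²H / (2S) = 505² × 34 / (2 × 390) = 11,116.47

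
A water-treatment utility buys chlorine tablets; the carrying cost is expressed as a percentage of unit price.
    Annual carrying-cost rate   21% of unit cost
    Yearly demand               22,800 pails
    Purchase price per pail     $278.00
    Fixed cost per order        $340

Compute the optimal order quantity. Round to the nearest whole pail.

Carrying cost H = $278 × 21% = $58.3800/pail/yr
2DS/H = 2·22,800·340/58.38 = 265,570.40
EOQ = √265,570.40 ≈ 515.34

515 pails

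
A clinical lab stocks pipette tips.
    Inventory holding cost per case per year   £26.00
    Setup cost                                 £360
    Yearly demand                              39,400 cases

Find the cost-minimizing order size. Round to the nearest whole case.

EOQ = √(2DS/H) = √(2 × 39,400 × 360 / 26)
    = √(1,091,076.92) ≈ 1,044.55

1,045 cases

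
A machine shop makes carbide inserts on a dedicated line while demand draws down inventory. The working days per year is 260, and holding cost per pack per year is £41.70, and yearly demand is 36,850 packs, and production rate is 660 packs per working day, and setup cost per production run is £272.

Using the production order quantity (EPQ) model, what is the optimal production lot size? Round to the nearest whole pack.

782 packs

d = 36,850/260 = 141.7308 packs/day;  effective holding cost H(1 − d/p) = 41.7·(1 − 141.7308/660) = 32.74519
Q* = √(2DS / H_eff) = √(2·36,850·272 / 32.74519) ≈ 782.43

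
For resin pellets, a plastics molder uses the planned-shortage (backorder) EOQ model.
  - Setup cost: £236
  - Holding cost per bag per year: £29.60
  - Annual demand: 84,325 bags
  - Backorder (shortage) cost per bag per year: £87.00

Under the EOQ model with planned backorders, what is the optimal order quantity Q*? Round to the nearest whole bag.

1,342 bags

Basic EOQ = √(2·84,325·236/29.6) = 1,159.587
Backorder adjustment √((H+b)/b) = √((29.6+87)/87) = 1.1577
Q* = 1,159.587 × 1.1577 ≈ 1,342.43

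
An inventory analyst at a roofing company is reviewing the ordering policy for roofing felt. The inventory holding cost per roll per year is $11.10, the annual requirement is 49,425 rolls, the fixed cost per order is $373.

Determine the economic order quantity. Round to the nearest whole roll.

EOQ = √(2DS/H) = √(2 × 49,425 × 373 / 11.1)
    = √(3,321,716.22) ≈ 1,822.56

1,823 rolls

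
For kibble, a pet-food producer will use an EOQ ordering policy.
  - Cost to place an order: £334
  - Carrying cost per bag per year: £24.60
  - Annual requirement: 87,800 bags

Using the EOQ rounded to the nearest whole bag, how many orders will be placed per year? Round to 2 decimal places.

2DS/H = 2·87,800·334/24.6 = 2,384,162.60
EOQ = √2,384,162.60 ≈ 1,544.07 → Q = 1,544
N = D/Q = 87,800/1,544 ≈ 56.865 orders/yr

56.87 orders per year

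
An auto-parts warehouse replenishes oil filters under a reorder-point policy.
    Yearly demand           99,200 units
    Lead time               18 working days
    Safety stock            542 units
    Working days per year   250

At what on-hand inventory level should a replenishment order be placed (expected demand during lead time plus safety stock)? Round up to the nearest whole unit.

Daily demand d = 99,200 / 250 = 396.800 units/day
Demand during lead time = 396.800 × 18 = 7,142.40
Reorder point = 7,142.40 + 542 = 7,684.40 → round up

7,685 units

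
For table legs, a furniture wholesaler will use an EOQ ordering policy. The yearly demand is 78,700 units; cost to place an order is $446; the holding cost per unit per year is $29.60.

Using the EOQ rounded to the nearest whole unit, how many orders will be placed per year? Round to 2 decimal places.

2DS/H = 2·78,700·446/29.6 = 2,371,635.14
EOQ = √2,371,635.14 ≈ 1,540.01 → Q = 1,540
Orders per year = D/Q = 78,700 / 1,540 = 51.104

51.10 orders per year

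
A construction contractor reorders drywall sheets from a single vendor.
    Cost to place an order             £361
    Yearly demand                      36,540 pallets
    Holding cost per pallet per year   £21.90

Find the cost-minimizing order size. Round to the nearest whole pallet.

1,098 pallets

EOQ = √(2DS/H) = √(2 × 36,540 × 361 / 21.9)
    = √(1,204,652.05) ≈ 1,097.57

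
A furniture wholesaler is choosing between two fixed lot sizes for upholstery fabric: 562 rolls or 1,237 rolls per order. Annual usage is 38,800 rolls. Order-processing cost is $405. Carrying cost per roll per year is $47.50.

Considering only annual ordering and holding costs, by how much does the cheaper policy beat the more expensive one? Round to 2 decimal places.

$773.71

For each Q, cost = (D/Q)·S + (Q/2)·H.
TC(562) = (38,800/562)×405 + (562/2)×47.5 = $41,308.35
TC(1,237) = (38,800/1,237)×405 + (1,237/2)×47.5 = $42,082.06
Lots of 562 are cheaper by $773.71.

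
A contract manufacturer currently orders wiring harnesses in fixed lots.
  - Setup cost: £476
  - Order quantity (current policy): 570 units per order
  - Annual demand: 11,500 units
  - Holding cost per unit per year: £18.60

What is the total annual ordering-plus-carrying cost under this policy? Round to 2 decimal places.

Orders/yr = 11,500/570 = 20.175; ordering cost = 20.175 × £476 = £9,603.51
Average inventory = 570/2 = 285; holding cost = 285 × £18.6 = £5,301.00
Total = £9,603.51 + £5,301.00 = £14,904.51

£14,904.51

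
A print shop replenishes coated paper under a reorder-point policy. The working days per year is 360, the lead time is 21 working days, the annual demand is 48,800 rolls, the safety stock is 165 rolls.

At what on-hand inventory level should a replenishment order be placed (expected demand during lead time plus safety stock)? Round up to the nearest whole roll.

3,012 rolls

Daily demand d = 48,800 / 360 = 135.556 rolls/day
Demand during lead time = 135.556 × 21 = 2,846.67
Reorder point = 2,846.67 + 165 = 3,011.67 → round up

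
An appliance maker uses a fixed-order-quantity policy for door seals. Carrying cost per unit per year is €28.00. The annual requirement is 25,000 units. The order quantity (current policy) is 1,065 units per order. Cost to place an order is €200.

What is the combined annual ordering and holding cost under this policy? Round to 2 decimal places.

Ordering: D/Q × S = 25,000/1,065 × €200 = €4,694.84
Holding:  Q/2 × H = 1,065/2 × €28 = €14,910.00
Total = €4,694.84 + €14,910.00 = €19,604.84

€19,604.84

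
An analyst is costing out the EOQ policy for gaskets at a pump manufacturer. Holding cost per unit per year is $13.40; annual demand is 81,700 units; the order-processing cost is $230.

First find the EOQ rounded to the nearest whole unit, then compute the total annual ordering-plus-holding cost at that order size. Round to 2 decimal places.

2DS/H = 2·81,700·230/13.4 = 2,804,626.87
EOQ = √2,804,626.87 ≈ 1,674.70 → Q = 1,675 units
Ordering: D/Q × S = 81,700/1,675 × $230 = $11,218.51
Holding:  Q/2 × H = 1,675/2 × $13.4 = $11,222.50
Total = $11,218.51 + $11,222.50 = $22,441.01

$22,441.01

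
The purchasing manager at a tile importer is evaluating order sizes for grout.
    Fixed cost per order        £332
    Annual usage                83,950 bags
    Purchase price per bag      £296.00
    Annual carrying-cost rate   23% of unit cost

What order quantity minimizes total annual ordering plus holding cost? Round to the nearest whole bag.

Holding cost per bag per year: H = 23% × £296 = £68.0800
Q* = √(2·D·S / H) = √(2·83,950·332 / 68.08) = √818,783.8 ≈ 904.87

905 bags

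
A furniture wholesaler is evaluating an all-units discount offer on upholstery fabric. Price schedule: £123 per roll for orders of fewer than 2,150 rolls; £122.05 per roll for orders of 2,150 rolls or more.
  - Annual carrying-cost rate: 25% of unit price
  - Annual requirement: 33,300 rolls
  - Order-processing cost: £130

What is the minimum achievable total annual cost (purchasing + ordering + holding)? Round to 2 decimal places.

£4,099,079.43

H₁ = 25%×£123 = £30.7500;  H₂ = 25%×£122.05 = £30.5125
EOQ₁ = √(2×33,300×130/30.7500) = 530.62  (< 2,150, feasible at tier 1)
EOQ₂ = √(2×33,300×130/30.5125) = 532.68  (< 2,150 → use Q = 2,150 at tier-2 price)
TC(tier 1 (EOQ₁), Q≈530.6) = £4,112,216.66
TC(tier 2, Q≈2,150.0) = £4,099,079.43
Minimum at tier 2: £4,099,079.43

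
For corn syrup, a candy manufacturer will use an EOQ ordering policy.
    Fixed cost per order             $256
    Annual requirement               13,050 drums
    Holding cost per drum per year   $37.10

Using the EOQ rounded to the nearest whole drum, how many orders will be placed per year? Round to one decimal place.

30.8 orders per year

2DS/H = 2·13,050·256/37.1 = 180,097.04
EOQ = √180,097.04 ≈ 424.38 → Q = 424
N = D/Q = 13,050/424 ≈ 30.778 orders/yr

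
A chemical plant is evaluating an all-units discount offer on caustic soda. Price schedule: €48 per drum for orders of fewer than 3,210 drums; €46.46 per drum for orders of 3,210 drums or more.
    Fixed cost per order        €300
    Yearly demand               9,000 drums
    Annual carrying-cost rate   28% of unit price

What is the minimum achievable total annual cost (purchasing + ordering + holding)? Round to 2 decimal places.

H₁ = 28%×€48 = €13.4400;  H₂ = 28%×€46.46 = €13.0088
EOQ₁ = √(2×9,000×300/13.4400) = 633.87  (< 3,210, feasible at tier 1)
EOQ₂ = √(2×9,000×300/13.0088) = 644.29  (< 3,210 → use Q = 3,210 at tier-2 price)
TC(tier 1 (EOQ₁), Q≈633.9) = €440,519.15
TC(tier 2, Q≈3,210.0) = €439,860.25
Minimum at tier 2: €439,860.25

€439,860.25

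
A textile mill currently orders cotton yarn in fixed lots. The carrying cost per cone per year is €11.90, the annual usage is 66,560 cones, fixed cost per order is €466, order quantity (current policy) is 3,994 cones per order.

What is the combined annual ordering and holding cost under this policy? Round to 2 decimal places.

Orders/yr = 66,560/3,994 = 16.665; ordering cost = 16.665 × €466 = €7,765.89
Average inventory = 3,994/2 = 1997; holding cost = 1997 × €11.9 = €23,764.30
Total = €7,765.89 + €23,764.30 = €31,530.19

€31,530.19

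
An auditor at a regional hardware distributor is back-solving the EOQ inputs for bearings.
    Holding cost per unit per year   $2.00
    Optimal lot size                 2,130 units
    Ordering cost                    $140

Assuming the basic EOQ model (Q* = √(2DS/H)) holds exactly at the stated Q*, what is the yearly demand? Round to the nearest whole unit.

32,406 units per year

From Q* = √(2DS/H) ⇒ Q*² = 2DS/H.
D = Q²H / (2S) = 2,130² × 2 / (2 × 140) = 32,406.43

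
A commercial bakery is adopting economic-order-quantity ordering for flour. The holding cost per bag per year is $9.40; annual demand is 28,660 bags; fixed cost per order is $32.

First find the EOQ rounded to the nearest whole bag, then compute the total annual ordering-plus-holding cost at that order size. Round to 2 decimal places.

$4,152.33

Q* = √(2·D·S / H) = √(2·28,660·32 / 9.4) = √195,131.9 ≈ 441.74 → Q = 442 bags
Orders/yr = 28,660/442 = 64.842; ordering cost = 64.842 × $32 = $2,074.93
Average inventory = 442/2 = 221; holding cost = 221 × $9.4 = $2,077.40
Total = $2,074.93 + $2,077.40 = $4,152.33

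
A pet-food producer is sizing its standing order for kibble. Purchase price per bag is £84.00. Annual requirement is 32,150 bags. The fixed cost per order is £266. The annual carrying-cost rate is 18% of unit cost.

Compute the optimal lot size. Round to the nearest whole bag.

1,064 bags

H = i·C = 0.18 × £84 = £15.1200 per bag-year
Q* = √(2·D·S / H) = √(2·32,150·266 / 15.12) = √1,131,203.7 ≈ 1,063.58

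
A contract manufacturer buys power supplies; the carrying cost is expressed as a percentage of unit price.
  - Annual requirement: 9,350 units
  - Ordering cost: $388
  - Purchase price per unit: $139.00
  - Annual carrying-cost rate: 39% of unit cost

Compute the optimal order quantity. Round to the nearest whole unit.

366 units

H = i·C = 0.39 × $139 = $54.2100 per unit-year
Q* = √(2·D·S / H) = √(2·9,350·388 / 54.21) = √133,842.5 ≈ 365.84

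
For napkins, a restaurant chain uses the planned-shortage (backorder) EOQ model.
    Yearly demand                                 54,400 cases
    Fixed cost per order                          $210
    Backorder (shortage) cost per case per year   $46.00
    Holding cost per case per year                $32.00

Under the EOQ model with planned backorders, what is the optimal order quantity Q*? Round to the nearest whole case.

Basic EOQ = √(2·54,400·210/32) = 844.985
Backorder adjustment √((H+b)/b) = √((32+46)/46) = 1.3022
Q* = 844.985 × 1.3022 ≈ 1,100.32

1,100 cases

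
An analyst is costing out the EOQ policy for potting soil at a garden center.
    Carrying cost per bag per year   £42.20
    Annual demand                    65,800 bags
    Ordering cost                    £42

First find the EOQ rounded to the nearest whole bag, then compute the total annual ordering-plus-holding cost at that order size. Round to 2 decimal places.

2DS/H = 2·65,800·42/42.2 = 130,976.30
EOQ = √130,976.30 ≈ 361.91 → Q = 362 bags
Orders/yr = 65,800/362 = 181.768; ordering cost = 181.768 × £42 = £7,634.25
Average inventory = 362/2 = 181; holding cost = 181 × £42.2 = £7,638.20
Total = £7,634.25 + £7,638.20 = £15,272.45

£15,272.45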